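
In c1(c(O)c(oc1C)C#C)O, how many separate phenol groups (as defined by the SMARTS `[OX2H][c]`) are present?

[OX2H][c] is the SMARTS for a phenol: a hydroxyl oxygen attached to an aromatic carbon.
The molecule carries 2 separate instances of a hydroxyl group (-OH) meeting every constraint; each maps to a distinct set of atoms, giving 2 matches.

2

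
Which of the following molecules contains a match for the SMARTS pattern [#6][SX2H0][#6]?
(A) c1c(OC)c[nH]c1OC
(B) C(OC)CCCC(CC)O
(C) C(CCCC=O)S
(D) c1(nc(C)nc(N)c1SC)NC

D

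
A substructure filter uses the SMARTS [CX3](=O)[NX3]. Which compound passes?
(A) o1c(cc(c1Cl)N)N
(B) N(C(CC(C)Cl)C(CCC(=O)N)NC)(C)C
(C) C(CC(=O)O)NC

[CX3](=O)[NX3] describes a carbonyl carbon bonded to a trivalent nitrogen (an amide).
(A) has a primary amino group (-NH2) but the -NH2 is not attached to a carbonyl carbon.
(B) contains a primary amide (-C(=O)NH2), which satisfies every atom and bond constraint.
(C) has a carboxylic acid group (-C(=O)OH) but the carbonyl is bonded to O, not to an NX3 nitrogen.
So the answer is (B).

B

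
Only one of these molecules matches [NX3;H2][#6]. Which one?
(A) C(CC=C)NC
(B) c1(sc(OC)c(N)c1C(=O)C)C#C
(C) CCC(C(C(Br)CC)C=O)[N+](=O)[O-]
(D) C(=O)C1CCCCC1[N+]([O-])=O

B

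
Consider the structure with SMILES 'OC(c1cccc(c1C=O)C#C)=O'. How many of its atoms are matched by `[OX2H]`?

1

The query [OX2H] means: aliphatic oxygen with two connections, one of which is H — an -OH oxygen.
Check the 13 heavy atoms by environment: 3× c (aromatic, H1, X3) → no; 3× c (aromatic, H0, X3) → no; 1× C (H1, X3) → no; 2× O (H0, X1) → no; 1× C (H0, X3) → no; 1× O (H1, X2) → match; 1× C (H0, X2) → no; 1× C (H1, X2) → no.
That gives 1 matching atom.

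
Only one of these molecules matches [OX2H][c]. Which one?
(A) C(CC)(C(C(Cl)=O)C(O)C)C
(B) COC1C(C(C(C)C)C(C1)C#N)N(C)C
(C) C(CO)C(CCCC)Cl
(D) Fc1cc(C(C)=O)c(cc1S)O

D

[OX2H][c] describes a hydroxyl oxygen attached to an aromatic carbon (a phenol).
(A) has a hydroxyl group (-OH) but the -OH is on an aliphatic carbon, not an aromatic c.
(B) has a methoxy ether (-OCH3) but the oxygen has H0, not H1.
(C) has a hydroxyl group (-OH) but the -OH is on an aliphatic carbon, not an aromatic c.
(D) contains a hydroxyl group (-OH), which satisfies every atom and bond constraint.
So the answer is (D).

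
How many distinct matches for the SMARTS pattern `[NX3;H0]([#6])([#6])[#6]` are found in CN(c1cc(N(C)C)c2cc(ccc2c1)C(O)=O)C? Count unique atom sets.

2

[NX3;H0]([#6])([#6])[#6] is the SMARTS for a tertiary amine: a trivalent nitrogen with no H, bonded to three carbons.
The molecule carries 2 separate instances of a dimethylamino group (-N(CH3)2) meeting every constraint; each maps to a distinct set of atoms, giving 2 matches.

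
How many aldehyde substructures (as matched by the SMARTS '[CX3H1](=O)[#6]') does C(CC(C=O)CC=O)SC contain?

2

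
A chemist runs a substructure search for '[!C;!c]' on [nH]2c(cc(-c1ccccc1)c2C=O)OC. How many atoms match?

3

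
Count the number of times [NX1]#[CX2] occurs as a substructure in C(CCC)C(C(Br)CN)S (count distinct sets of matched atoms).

0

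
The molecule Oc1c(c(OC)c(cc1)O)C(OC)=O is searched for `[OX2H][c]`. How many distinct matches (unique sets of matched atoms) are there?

2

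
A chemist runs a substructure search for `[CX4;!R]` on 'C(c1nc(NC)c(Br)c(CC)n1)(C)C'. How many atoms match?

6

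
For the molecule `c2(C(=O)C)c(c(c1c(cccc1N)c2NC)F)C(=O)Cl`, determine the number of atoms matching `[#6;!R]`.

4

Check the 20 heavy atoms by environment: 10× c (aromatic, in 6-ring) → no; 4× C (acyclic) → match; 2× O (acyclic) → no; 2× N (acyclic) → no; 1× Cl (acyclic) → no; 1× F (acyclic) → no.
That gives 4 matching atoms.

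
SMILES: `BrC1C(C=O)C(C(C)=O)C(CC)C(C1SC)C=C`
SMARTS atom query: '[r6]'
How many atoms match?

The query [r6] means: r6 matches atoms in a six-membered ring.
Check the 18 heavy atoms by environment: 6× C (in 6-ring) → match; 1× S (acyclic) → no; 8× C (acyclic) → no; 1× Br (acyclic) → no; 2× O (acyclic) → no.
That gives 6 matching atoms.

6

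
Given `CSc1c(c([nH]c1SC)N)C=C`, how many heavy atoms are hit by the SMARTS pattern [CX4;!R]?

The query [CX4;!R] means: aliphatic carbon with four total connections, not in a ring.
Check the 12 heavy atoms by environment: 1× n (aromatic, X3, in 5-ring) → no; 4× c (aromatic, X3, in 5-ring) → no; 1× N (X3, acyclic) → no; 2× S (X2, acyclic) → no; 2× C (X4, acyclic) → match; 2× C (X3, acyclic) → no.
That gives 2 matching atoms.

2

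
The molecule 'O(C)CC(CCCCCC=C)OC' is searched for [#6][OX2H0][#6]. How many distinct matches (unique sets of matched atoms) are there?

[#6][OX2H0][#6] is the SMARTS for an ether: an aliphatic oxygen bridging two carbons with no H on the oxygen.
The molecule carries 2 separate instances of a methoxy ether (-OCH3) meeting every constraint; each maps to a distinct set of atoms, giving 2 matches.

2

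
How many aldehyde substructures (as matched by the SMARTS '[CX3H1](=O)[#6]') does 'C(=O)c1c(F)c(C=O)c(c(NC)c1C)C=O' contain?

3

[CX3H1](=O)[#6] is the SMARTS for an aldehyde: an sp2 carbon with one H, double-bonded to O and single-bonded to carbon.
The molecule carries 3 separate instances of an aldehyde (-CHO) meeting every constraint; each maps to a distinct set of atoms, giving 3 matches.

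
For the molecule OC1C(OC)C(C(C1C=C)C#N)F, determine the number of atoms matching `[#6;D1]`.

Check the 13 heavy atoms by environment: 5× C (D3) → no; 1× F (D1) → no; 2× C (D2) → no; 2× C (D1) → match; 1× O (D1) → no; 1× N (D1) → no; 1× O (D2) → no.
That gives 2 matching atoms.

2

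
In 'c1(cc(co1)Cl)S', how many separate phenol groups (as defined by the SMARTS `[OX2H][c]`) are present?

0

[OX2H][c] is the SMARTS for a phenol: a hydroxyl oxygen attached to an aromatic carbon.
No fragment in the molecule satisfies every constraint, giving 0 matches.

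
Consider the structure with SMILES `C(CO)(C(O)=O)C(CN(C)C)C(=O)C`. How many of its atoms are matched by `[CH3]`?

Check the 14 heavy atoms by environment: 2× C (H2) → no; 2× C (H1) → no; 2× C (H0) → no; 2× O (H0) → no; 3× C (H3) → match; 1× N (H0) → no; 2× O (H1) → no.
That gives 3 matching atoms.

3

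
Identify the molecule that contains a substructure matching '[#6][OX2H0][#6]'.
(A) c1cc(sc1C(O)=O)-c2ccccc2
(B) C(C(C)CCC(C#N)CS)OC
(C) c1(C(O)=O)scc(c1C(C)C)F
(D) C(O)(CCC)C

B

[#6][OX2H0][#6] describes an aliphatic oxygen bridging two carbons with no H on the oxygen (an ether).
(A) has a carboxylic acid group (-C(=O)OH) but the -OH oxygen has H1; the =O is OX1, not OX2.
(B) contains a methoxy ether (-OCH3), which satisfies every atom and bond constraint.
(C) has a carboxylic acid group (-C(=O)OH) but the -OH oxygen has H1; the =O is OX1, not OX2.
(D) has a hydroxyl group (-OH) but the oxygen has H1, not H0 bridging two carbons.
So the answer is (B).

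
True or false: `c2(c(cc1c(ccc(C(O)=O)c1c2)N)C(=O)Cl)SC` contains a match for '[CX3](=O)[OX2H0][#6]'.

False

The pattern [CX3](=O)[OX2H0][#6] describes a carbonyl carbon bonded to an oxygen that is itself bonded to carbon (no H on that O) — an ester.
The closest candidate here is a carboxylic acid group (-C(=O)OH), but the singly-bonded O carries H (OX2H1, not H0). No other fragment satisfies the full query, so there is no match.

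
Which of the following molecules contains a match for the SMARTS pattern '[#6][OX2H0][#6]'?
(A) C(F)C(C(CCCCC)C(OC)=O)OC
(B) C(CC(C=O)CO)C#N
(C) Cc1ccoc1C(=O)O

A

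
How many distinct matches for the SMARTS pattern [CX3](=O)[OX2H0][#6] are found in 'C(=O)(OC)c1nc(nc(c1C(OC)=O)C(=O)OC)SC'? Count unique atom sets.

3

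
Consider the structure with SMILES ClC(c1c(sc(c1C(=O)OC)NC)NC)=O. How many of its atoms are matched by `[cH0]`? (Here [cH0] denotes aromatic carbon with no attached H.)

The query [cH0] means: aromatic carbon with no attached hydrogen (substituted or ring-fusion).
Check the 16 heavy atoms by environment: 1× s (aromatic, H0) → no; 4× c (aromatic, H0) → match; 2× C (H0) → no; 3× O (H0) → no; 3× C (H3) → no; 1× Cl (H0) → no; 2× N (H1) → no.
That gives 4 matching atoms.

4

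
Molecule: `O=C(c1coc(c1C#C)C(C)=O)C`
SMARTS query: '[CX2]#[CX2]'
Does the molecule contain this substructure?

Yes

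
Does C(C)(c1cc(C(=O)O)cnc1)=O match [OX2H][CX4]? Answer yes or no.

No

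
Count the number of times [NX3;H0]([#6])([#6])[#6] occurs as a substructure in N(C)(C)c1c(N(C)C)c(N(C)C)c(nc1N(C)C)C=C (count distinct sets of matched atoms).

4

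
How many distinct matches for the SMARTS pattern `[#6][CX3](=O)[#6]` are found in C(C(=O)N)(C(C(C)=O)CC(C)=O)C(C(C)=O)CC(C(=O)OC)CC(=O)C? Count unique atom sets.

4

[#6][CX3](=O)[#6] is the SMARTS for a ketone: a carbonyl carbon (no H) flanked by two carbons.
The molecule carries 4 separate instances of an acetyl/ketone group (-C(=O)CH3) meeting every constraint; each maps to a distinct set of atoms, giving 4 matches.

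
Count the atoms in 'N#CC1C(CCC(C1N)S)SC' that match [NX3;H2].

1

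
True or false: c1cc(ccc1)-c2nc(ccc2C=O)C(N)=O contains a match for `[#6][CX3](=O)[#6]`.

The pattern [#6][CX3](=O)[#6] describes a carbonyl carbon (no H) flanked by two carbons — a ketone.
The closest candidate here is an aldehyde (-CHO), but the carbonyl carbon has H1, so it is not flanked by two carbons. No other fragment satisfies the full query, so there is no match.

False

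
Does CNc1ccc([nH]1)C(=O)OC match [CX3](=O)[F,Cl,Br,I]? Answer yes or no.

No

The pattern [CX3](=O)[F,Cl,Br,I] describes a carbonyl carbon bonded to a halogen — an acyl halide.
The closest candidate here is a methyl-ester group (-C(=O)OCH3), but the carbonyl is bonded to -O-C, not to a halogen. No other fragment satisfies the full query, so there is no match.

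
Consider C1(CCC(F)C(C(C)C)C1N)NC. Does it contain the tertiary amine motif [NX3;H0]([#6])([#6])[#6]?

No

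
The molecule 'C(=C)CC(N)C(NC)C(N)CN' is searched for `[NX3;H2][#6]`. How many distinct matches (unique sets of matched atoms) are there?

3

[NX3;H2][#6] is the SMARTS for a primary amine: a trivalent nitrogen with two H attached to carbon.
The molecule carries 3 separate instances of a primary amino group (-NH2) meeting every constraint; each maps to a distinct set of atoms, giving 3 matches.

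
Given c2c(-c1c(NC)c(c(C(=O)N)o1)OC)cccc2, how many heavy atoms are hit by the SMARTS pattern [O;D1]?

1

Check the 18 heavy atoms by environment: 1× o (aromatic, D2) → no; 5× c (aromatic, D3) → no; 1× C (D3) → no; 1× O (D1) → match; 1× N (D1) → no; 1× O (D2) → no; 2× C (D1) → no; 5× c (aromatic, D2) → no; 1× N (D2) → no.
That gives 1 matching atom.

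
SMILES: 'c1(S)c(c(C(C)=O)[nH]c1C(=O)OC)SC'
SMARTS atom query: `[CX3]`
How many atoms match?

Check the 15 heavy atoms by environment: 1× n (aromatic, X3) → no; 4× c (aromatic, X3) → no; 2× C (X3) → match; 2× O (X1) → no; 3× C (X4) → no; 2× S (X2) → no; 1× O (X2) → no.
That gives 2 matching atoms.

2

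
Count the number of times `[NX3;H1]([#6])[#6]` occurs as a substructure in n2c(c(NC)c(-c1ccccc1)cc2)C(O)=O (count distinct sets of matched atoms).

[NX3;H1]([#6])[#6] is the SMARTS for a secondary amine: a trivalent nitrogen with one H, bonded to two carbons.
Exactly one fragment in the molecule meets all constraints, giving 1 match.

1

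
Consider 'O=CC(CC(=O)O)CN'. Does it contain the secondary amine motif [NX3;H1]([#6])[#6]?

No

The pattern [NX3;H1]([#6])[#6] describes a trivalent nitrogen with one H, bonded to two carbons — a secondary amine.
The closest candidate here is a primary amino group (-NH2), but the nitrogen has H2 and only one carbon neighbour. No other fragment satisfies the full query, so there is no match.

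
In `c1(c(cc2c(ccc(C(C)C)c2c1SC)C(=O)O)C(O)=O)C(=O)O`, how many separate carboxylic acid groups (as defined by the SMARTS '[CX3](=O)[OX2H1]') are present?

[CX3](=O)[OX2H1] is the SMARTS for a carboxylic acid: an sp2 carbon double-bonded to O and single-bonded to an -OH oxygen.
The molecule carries 3 separate instances of a carboxylic acid group (-C(=O)OH) meeting every constraint; each maps to a distinct set of atoms, giving 3 matches.

3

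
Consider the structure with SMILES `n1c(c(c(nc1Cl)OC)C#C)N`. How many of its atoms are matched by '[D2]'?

4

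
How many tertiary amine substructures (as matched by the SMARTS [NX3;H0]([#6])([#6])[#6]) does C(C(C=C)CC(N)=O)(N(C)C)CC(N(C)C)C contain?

[NX3;H0]([#6])([#6])[#6] is the SMARTS for a tertiary amine: a trivalent nitrogen with no H, bonded to three carbons.
The molecule carries 2 separate instances of a dimethylamino group (-N(CH3)2) meeting every constraint; each maps to a distinct set of atoms, giving 2 matches.

2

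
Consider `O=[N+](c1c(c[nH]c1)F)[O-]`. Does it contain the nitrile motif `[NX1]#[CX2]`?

The pattern [NX1]#[CX2] describes a nitrogen triple-bonded to a two-connected carbon — a nitrile.
The closest candidate here is a nitro group (-[N+](=O)[O-]), but there is no C#N triple bond. No other fragment satisfies the full query, so there is no match.

No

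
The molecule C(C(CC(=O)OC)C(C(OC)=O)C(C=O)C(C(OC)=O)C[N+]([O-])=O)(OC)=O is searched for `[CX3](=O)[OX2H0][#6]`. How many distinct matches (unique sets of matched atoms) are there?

4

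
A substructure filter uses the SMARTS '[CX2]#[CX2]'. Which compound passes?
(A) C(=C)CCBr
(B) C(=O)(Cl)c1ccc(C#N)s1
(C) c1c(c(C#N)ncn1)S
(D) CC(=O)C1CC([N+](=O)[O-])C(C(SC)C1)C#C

[CX2]#[CX2] describes a carbon-carbon triple bond (an alkyne).
(A) has a vinyl group (-CH=CH2) but the C=C is a double bond; both carbons are CX3, not CX2.
(B) has a nitrile (-C#N) but the triple bond is C#N, not C#C.
(C) has a nitrile (-C#N) but the triple bond is C#N, not C#C.
(D) contains an ethynyl group (-C#CH), which satisfies every atom and bond constraint.
So the answer is (D).

D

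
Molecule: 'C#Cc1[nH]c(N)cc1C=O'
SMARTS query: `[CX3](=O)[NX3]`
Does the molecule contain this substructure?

No

The pattern [CX3](=O)[NX3] describes a carbonyl carbon bonded to a trivalent nitrogen — an amide.
The closest candidate here is a primary amino group (-NH2), but the -NH2 is not attached to a carbonyl carbon. No other fragment satisfies the full query, so there is no match.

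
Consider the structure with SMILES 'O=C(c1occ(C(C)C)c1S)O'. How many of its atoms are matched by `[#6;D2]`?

1

Check the 12 heavy atoms by environment: 1× o (aromatic, D2) → no; 1× c (aromatic, D2) → match; 3× c (aromatic, D3) → no; 2× C (D3) → no; 2× O (D1) → no; 1× S (D1) → no; 2× C (D1) → no.
That gives 1 matching atom.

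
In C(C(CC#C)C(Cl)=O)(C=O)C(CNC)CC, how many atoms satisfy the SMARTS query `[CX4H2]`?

Check the 16 heavy atoms by environment: 3× C (H2, X4) → match; 3× C (H1, X4) → no; 2× C (H3, X4) → no; 1× C (H0, X2) → no; 1× C (H1, X2) → no; 1× C (H0, X3) → no; 2× O (H0, X1) → no; 1× Cl (H0, X1) → no; 1× N (H1, X3) → no; 1× C (H1, X3) → no.
That gives 3 matching atoms.

3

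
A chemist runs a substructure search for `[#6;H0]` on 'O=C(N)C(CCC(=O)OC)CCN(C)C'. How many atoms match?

Check the 15 heavy atoms by environment: 4× C (H2) → no; 1× C (H1) → no; 2× C (H0) → match; 3× O (H0) → no; 3× C (H3) → no; 1× N (H2) → no; 1× N (H0) → no.
That gives 2 matching atoms.

2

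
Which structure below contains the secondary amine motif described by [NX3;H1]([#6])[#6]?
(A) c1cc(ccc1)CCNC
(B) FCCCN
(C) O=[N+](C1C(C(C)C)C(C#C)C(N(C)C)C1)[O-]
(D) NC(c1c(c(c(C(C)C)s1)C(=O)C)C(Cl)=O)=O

A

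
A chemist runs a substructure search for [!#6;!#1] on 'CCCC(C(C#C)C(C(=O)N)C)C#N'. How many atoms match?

3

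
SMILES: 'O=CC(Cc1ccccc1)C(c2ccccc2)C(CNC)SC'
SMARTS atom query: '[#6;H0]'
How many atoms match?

The query [#6;H0] means: any carbon with no attached hydrogen.
Check the 23 heavy atoms by environment: 2× C (H2) → no; 4× C (H1) → no; 1× O (H0) → no; 1× N (H1) → no; 2× C (H3) → no; 2× c (aromatic, H0) → match; 10× c (aromatic, H1) → no; 1× S (H0) → no.
That gives 2 matching atoms.

2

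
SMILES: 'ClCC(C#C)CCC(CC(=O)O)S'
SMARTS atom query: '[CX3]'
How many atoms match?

1

The query [CX3] means: C with X3: aliphatic carbon with exactly 3 total connections.
Check the 13 heavy atoms by environment: 6× C (X4) → no; 1× Cl (X1) → no; 1× C (X3) → match; 1× O (X1) → no; 1× O (X2) → no; 2× C (X2) → no; 1× S (X2) → no.
That gives 1 matching atom.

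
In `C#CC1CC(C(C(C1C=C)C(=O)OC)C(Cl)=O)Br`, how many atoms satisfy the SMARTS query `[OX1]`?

The query [OX1] means: aliphatic oxygen with one total connection — typically a carbonyl =O or an oxide.
Check the 18 heavy atoms by environment: 7× C (X4) → no; 4× C (X3) → no; 2× O (X1) → match; 1× O (X2) → no; 1× Cl (X1) → no; 2× C (X2) → no; 1× Br (X1) → no.
That gives 2 matching atoms.

2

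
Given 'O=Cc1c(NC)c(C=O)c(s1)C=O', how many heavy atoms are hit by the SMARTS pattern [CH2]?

0

The query [CH2] means: aliphatic carbon with exactly two hydrogens.
Check the 13 heavy atoms by environment: 1× s (aromatic, H0) → no; 4× c (aromatic, H0) → no; 3× C (H1) → no; 3× O (H0) → no; 1× N (H1) → no; 1× C (H3) → no.
No environment satisfies the query, so 0 matching atoms.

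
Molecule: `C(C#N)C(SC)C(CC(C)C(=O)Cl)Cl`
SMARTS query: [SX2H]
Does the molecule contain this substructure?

No

The pattern [SX2H] describes an aliphatic sulfur with two connections, one being H — a thiol.
The closest candidate here is a methylthio ether (-SCH3), but the sulfur has H0 (bonded to two carbons), not H1. No other fragment satisfies the full query, so there is no match.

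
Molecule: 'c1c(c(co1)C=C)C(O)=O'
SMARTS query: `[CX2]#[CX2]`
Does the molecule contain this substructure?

The pattern [CX2]#[CX2] describes a carbon-carbon triple bond — an alkyne.
The closest candidate here is a vinyl group (-CH=CH2), but the C=C is a double bond; both carbons are CX3, not CX2. No other fragment satisfies the full query, so there is no match.

No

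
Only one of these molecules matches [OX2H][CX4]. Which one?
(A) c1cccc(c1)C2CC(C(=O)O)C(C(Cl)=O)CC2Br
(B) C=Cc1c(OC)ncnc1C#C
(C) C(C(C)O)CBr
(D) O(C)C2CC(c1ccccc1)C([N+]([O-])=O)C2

C

[OX2H][CX4] describes a hydroxyl oxygen bound to an sp3 (X4) carbon (an aliphatic alcohol).
(A) has a carboxylic acid group (-C(=O)OH) but the -OH is on a CX3 carbonyl carbon, not a CX4 carbon.
(B) has a methoxy ether (-OCH3) but the oxygen has H0 (ether), not H1.
(C) contains a hydroxyl group (-OH), which satisfies every atom and bond constraint.
(D) has a methoxy ether (-OCH3) but the oxygen has H0 (ether), not H1.
So the answer is (C).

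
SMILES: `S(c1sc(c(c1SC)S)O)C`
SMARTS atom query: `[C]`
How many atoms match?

Check the 11 heavy atoms by environment: 1× s (aromatic) → no; 4× c (aromatic) → no; 3× S → no; 2× C → match; 1× O → no.
That gives 2 matching atoms.

2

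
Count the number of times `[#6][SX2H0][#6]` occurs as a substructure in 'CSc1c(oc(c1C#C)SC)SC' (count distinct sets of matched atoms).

3

[#6][SX2H0][#6] is the SMARTS for a thioether: an aliphatic sulfur bridging two carbons with no H on the sulfur.
The molecule carries 3 separate instances of a methylthio ether (-SCH3) meeting every constraint; each maps to a distinct set of atoms, giving 3 matches.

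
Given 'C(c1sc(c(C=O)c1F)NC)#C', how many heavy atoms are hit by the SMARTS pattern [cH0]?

4

The query [cH0] means: aromatic carbon with no attached hydrogen (substituted or ring-fusion).
Check the 12 heavy atoms by environment: 1× s (aromatic, H0) → no; 4× c (aromatic, H0) → match; 2× C (H1) → no; 1× O (H0) → no; 1× F (H0) → no; 1× N (H1) → no; 1× C (H3) → no; 1× C (H0) → no.
That gives 4 matching atoms.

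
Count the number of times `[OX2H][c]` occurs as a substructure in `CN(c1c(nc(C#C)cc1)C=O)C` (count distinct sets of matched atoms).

0

[OX2H][c] is the SMARTS for a phenol: a hydroxyl oxygen attached to an aromatic carbon.
No fragment in the molecule satisfies every constraint, giving 0 matches.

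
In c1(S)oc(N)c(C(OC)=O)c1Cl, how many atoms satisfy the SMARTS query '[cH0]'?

4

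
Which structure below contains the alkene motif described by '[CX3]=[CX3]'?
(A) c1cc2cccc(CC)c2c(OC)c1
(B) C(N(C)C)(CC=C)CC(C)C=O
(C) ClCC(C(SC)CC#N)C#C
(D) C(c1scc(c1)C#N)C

B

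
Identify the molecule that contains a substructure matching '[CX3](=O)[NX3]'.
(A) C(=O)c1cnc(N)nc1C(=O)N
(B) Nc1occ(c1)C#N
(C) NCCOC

[CX3](=O)[NX3] describes a carbonyl carbon bonded to a trivalent nitrogen (an amide).
(A) contains a primary amide (-C(=O)NH2), which satisfies every atom and bond constraint.
(B) has a primary amino group (-NH2) but the -NH2 is not attached to a carbonyl carbon.
(C) has a primary amino group (-NH2) but the -NH2 is not attached to a carbonyl carbon.
So the answer is (A).

A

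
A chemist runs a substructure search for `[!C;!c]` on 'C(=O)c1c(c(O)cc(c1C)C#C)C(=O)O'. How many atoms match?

4

The query [!C;!c] means: neither aliphatic nor aromatic carbon — same as [!#6].
Check the 15 heavy atoms by environment: 6× c (aromatic) → no; 5× C → no; 4× O → match.
That gives 4 matching atoms.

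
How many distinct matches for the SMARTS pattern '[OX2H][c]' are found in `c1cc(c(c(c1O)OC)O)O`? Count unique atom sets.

[OX2H][c] is the SMARTS for a phenol: a hydroxyl oxygen attached to an aromatic carbon.
The molecule carries 3 separate instances of a hydroxyl group (-OH) meeting every constraint; each maps to a distinct set of atoms, giving 3 matches.

3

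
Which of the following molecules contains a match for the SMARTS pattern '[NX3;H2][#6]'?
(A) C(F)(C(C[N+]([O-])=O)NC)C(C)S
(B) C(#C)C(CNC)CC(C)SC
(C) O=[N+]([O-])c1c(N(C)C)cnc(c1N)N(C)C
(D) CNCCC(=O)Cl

C

[NX3;H2][#6] describes a trivalent nitrogen with two H attached to carbon (a primary amine).
(A) has a nitro group (-[N+](=O)[O-]) but the nitrogen is [N+] with no H, not NX3H2.
(B) has an N-methylamino group (-NHCH3) but the nitrogen bears two carbons and only one H (H1), not H2.
(C) contains a primary amino group (-NH2), which satisfies every atom and bond constraint.
(D) has an N-methylamino group (-NHCH3) but the nitrogen bears two carbons and only one H (H1), not H2.
So the answer is (C).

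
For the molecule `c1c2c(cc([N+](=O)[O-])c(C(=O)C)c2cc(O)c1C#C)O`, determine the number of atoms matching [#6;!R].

4

The query [#6;!R] means: carbon not in any ring.
Check the 20 heavy atoms by environment: 10× c (aromatic, in 6-ring) → no; 4× C (acyclic) → match; 4× O (acyclic) → no; 1× N (charge +1, acyclic) → no; 1× O (charge -1, acyclic) → no.
That gives 4 matching atoms.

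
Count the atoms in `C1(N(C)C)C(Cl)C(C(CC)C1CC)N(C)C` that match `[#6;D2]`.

The query [#6;D2] means: any carbon bonded to exactly two heavy atoms.
Check the 16 heavy atoms by environment: 5× C (D3) → no; 2× C (D2) → match; 6× C (D1) → no; 1× Cl (D1) → no; 2× N (D3) → no.
That gives 2 matching atoms.

2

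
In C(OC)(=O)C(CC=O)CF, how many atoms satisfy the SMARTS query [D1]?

4

The query [D1] means: atom with exactly one heavy-atom neighbour (degree 1).
Check the 10 heavy atoms by environment: 3× C (D2) → no; 2× C (D3) → no; 2× O (D1) → match; 1× F (D1) → match; 1× O (D2) → no; 1× C (D1) → match.
Summing the matching environments: 2 + 1 + 1 = 4 matching atoms.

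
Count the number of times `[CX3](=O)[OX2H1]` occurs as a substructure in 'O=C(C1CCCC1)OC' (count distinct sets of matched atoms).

[CX3](=O)[OX2H1] is the SMARTS for a carboxylic acid: an sp2 carbon double-bonded to O and single-bonded to an -OH oxygen.
The molecule has a methyl-ester group (-C(=O)OCH3), but the singly-bonded O has no H (OX2H0, not OX2H1); nothing else fits, so there are 0 matches.

0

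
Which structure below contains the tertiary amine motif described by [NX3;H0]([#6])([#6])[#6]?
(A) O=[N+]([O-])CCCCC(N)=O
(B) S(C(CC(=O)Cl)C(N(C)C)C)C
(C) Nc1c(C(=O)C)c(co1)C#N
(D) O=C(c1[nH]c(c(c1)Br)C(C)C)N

[NX3;H0]([#6])([#6])[#6] describes a trivalent nitrogen with no H, bonded to three carbons (a tertiary amine).
(A) has a primary amide (-C(=O)NH2) but the amide nitrogen has H2 and only one carbon neighbour.
(B) contains a dimethylamino group (-N(CH3)2), which satisfies every atom and bond constraint.
(C) has a primary amino group (-NH2) but the nitrogen has H2, not H0 with three carbons.
(D) has a primary amide (-C(=O)NH2) but the amide nitrogen has H2 and only one carbon neighbour.
So the answer is (B).

B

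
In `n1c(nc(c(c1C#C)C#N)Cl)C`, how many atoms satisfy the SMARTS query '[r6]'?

6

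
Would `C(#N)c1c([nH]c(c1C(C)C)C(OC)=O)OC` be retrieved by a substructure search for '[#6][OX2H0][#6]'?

The pattern [#6][OX2H0][#6] describes an aliphatic oxygen bridging two carbons with no H on the oxygen — an ether.
The molecule carries a methoxy ether (-OCH3), whose atoms satisfy every constraint of the query, so the pattern matches.

Yes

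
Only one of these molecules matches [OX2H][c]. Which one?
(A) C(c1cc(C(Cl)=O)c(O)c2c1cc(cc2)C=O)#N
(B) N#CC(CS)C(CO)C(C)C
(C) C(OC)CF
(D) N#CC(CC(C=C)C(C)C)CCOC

A

[OX2H][c] describes a hydroxyl oxygen attached to an aromatic carbon (a phenol).
(A) contains a hydroxyl group (-OH), which satisfies every atom and bond constraint.
(B) has a hydroxyl group (-OH) but the -OH is on an aliphatic carbon, not an aromatic c.
(C) has a methoxy ether (-OCH3) but the oxygen has H0, not H1.
(D) has a methoxy ether (-OCH3) but the oxygen has H0, not H1.
So the answer is (A).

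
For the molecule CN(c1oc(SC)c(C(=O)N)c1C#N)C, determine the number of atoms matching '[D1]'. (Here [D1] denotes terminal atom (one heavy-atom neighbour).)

6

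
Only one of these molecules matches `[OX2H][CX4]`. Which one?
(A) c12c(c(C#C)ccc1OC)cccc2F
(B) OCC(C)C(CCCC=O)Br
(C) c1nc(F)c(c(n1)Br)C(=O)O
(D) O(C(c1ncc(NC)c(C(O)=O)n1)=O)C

[OX2H][CX4] describes a hydroxyl oxygen bound to an sp3 (X4) carbon (an aliphatic alcohol).
(A) has a methoxy ether (-OCH3) but the oxygen has H0 (ether), not H1.
(B) contains a hydroxyl group (-OH), which satisfies every atom and bond constraint.
(C) has a carboxylic acid group (-C(=O)OH) but the -OH is on a CX3 carbonyl carbon, not a CX4 carbon.
(D) has a carboxylic acid group (-C(=O)OH) but the -OH is on a CX3 carbonyl carbon, not a CX4 carbon.
So the answer is (B).

B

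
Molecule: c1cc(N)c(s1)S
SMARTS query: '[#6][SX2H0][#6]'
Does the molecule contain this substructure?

No

The pattern [#6][SX2H0][#6] describes an aliphatic sulfur bridging two carbons with no H on the sulfur — a thioether.
The closest candidate here is a thiol (-SH), but the sulfur has H1, not H0 bridging two carbons. No other fragment satisfies the full query, so there is no match.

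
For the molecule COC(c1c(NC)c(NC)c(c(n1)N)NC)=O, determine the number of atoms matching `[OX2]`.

1

Check the 17 heavy atoms by environment: 1× n (aromatic, X2) → no; 5× c (aromatic, X3) → no; 4× N (X3) → no; 4× C (X4) → no; 1× C (X3) → no; 1× O (X1) → no; 1× O (X2) → match.
That gives 1 matching atom.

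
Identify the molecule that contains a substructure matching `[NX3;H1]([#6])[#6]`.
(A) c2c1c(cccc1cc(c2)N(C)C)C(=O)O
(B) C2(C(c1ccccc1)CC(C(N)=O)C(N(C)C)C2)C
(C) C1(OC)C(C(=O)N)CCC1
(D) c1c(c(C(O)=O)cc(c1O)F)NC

D

[NX3;H1]([#6])[#6] describes a trivalent nitrogen with one H, bonded to two carbons (a secondary amine).
(A) has a dimethylamino group (-N(CH3)2) but the nitrogen has H0, not H1.
(B) has a dimethylamino group (-N(CH3)2) but the nitrogen has H0, not H1.
(C) has a primary amide (-C(=O)NH2) but the -C(=O)NH2 nitrogen has H2, not H1.
(D) contains an N-methylamino group (-NHCH3), which satisfies every atom and bond constraint.
So the answer is (D).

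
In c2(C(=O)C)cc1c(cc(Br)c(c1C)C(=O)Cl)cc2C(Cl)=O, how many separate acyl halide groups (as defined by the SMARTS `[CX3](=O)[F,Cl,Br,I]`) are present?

2

[CX3](=O)[F,Cl,Br,I] is the SMARTS for an acyl halide: a carbonyl carbon bonded to a halogen.
The molecule carries 2 separate instances of an acyl chloride (-C(=O)Cl) meeting every constraint; each maps to a distinct set of atoms, giving 2 matches.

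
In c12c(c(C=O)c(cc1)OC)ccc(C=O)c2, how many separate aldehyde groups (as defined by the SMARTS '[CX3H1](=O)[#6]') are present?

2

[CX3H1](=O)[#6] is the SMARTS for an aldehyde: an sp2 carbon with one H, double-bonded to O and single-bonded to carbon.
The molecule carries 2 separate instances of an aldehyde (-CHO) meeting every constraint; each maps to a distinct set of atoms, giving 2 matches.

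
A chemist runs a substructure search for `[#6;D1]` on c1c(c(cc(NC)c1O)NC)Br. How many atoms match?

2

The query [#6;D1] means: carbon bonded to exactly one heavy atom.
Check the 12 heavy atoms by environment: 4× c (aromatic, D3) → no; 2× c (aromatic, D2) → no; 1× O (D1) → no; 2× N (D2) → no; 2× C (D1) → match; 1× Br (D1) → no.
That gives 2 matching atoms.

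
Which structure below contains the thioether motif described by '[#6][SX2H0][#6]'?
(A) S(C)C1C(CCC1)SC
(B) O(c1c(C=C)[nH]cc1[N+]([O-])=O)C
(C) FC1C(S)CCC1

[#6][SX2H0][#6] describes an aliphatic sulfur bridging two carbons with no H on the sulfur (a thioether).
(A) contains a methylthio ether (-SCH3), which satisfies every atom and bond constraint.
(B) has a methoxy ether (-OCH3) but the bridging atom is O, not S.
(C) has a thiol (-SH) but the sulfur has H1, not H0 bridging two carbons.
So the answer is (A).

A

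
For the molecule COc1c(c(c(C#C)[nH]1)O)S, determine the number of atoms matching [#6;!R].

3

The query [#6;!R] means: carbon not in any ring.
Check the 11 heavy atoms by environment: 1× n (aromatic, in 5-ring) → no; 4× c (aromatic, in 5-ring) → no; 2× O (acyclic) → no; 1× S (acyclic) → no; 3× C (acyclic) → match.
That gives 3 matching atoms.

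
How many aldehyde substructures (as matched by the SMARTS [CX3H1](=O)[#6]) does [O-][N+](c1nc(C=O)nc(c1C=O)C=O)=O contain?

[CX3H1](=O)[#6] is the SMARTS for an aldehyde: an sp2 carbon with one H, double-bonded to O and single-bonded to carbon.
The molecule carries 3 separate instances of an aldehyde (-CHO) meeting every constraint; each maps to a distinct set of atoms, giving 3 matches.

3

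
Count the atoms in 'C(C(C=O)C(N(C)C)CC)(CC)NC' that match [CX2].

The query [CX2] means: C with X2: aliphatic carbon with exactly 2 total connections.
Check the 14 heavy atoms by environment: 10× C (X4) → no; 1× C (X3) → no; 1× O (X1) → no; 2× N (X3) → no.
No environment satisfies the query, so 0 matching atoms.

0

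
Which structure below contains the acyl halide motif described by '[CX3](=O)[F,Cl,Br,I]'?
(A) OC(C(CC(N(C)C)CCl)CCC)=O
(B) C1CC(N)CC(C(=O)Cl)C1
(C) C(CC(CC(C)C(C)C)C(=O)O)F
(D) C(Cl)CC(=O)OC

B

[CX3](=O)[F,Cl,Br,I] describes a carbonyl carbon bonded to a halogen (an acyl halide).
(A) has a chloro substituent but the Cl is not on a carbonyl carbon.
(B) contains an acyl chloride (-C(=O)Cl), which satisfies every atom and bond constraint.
(C) has a carboxylic acid group (-C(=O)OH) but the carbonyl is bonded to -OH, not to a halogen.
(D) has a chloro substituent but the Cl is not on a carbonyl carbon.
So the answer is (B).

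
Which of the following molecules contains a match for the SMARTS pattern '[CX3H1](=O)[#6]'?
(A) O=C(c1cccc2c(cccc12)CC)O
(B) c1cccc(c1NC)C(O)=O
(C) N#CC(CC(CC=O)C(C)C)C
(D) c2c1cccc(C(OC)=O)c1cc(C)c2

C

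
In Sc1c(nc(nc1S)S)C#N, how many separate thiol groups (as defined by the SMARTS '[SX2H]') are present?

3

[SX2H] is the SMARTS for a thiol: an aliphatic sulfur with two connections, one being H.
The molecule carries 3 separate instances of a thiol (-SH) meeting every constraint; each maps to a distinct set of atoms, giving 3 matches.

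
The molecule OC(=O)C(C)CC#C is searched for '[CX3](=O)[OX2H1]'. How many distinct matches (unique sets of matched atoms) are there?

1

[CX3](=O)[OX2H1] is the SMARTS for a carboxylic acid: an sp2 carbon double-bonded to O and single-bonded to an -OH oxygen.
Exactly one fragment in the molecule meets all constraints, giving 1 match.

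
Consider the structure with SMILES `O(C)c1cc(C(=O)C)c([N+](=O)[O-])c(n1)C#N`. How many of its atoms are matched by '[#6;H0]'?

6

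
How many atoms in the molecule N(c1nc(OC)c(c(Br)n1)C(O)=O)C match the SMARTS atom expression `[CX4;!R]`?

The query [CX4;!R] means: aliphatic carbon with four total connections, not in a ring.
Check the 14 heavy atoms by environment: 2× n (aromatic, X2, in 6-ring) → no; 4× c (aromatic, X3, in 6-ring) → no; 2× O (X2, acyclic) → no; 2× C (X4, acyclic) → match; 1× N (X3, acyclic) → no; 1× C (X3, acyclic) → no; 1× O (X1, acyclic) → no; 1× Br (X1, acyclic) → no.
That gives 2 matching atoms.

2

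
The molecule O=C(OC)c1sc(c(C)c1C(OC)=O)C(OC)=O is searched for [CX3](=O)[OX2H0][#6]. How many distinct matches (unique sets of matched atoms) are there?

[CX3](=O)[OX2H0][#6] is the SMARTS for an ester: a carbonyl carbon bonded to an oxygen that is itself bonded to carbon (no H on that O).
The molecule carries 3 separate instances of a methyl-ester group (-C(=O)OCH3) meeting every constraint; each maps to a distinct set of atoms, giving 3 matches.

3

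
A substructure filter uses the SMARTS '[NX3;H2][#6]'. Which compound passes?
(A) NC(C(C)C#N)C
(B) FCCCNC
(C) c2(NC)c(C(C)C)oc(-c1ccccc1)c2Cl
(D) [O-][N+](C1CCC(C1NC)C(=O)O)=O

[NX3;H2][#6] describes a trivalent nitrogen with two H attached to carbon (a primary amine).
(A) contains a primary amino group (-NH2), which satisfies every atom and bond constraint.
(B) has an N-methylamino group (-NHCH3) but the nitrogen bears two carbons and only one H (H1), not H2.
(C) has an N-methylamino group (-NHCH3) but the nitrogen bears two carbons and only one H (H1), not H2.
(D) has a nitro group (-[N+](=O)[O-]) but the nitrogen is [N+] with no H, not NX3H2.
So the answer is (A).

A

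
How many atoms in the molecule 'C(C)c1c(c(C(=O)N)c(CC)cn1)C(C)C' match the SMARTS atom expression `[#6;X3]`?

The query [#6;X3] means: any carbon (aromatic or not) with three total connections.
Check the 16 heavy atoms by environment: 1× n (aromatic, X2) → no; 5× c (aromatic, X3) → match; 7× C (X4) → no; 1× C (X3) → match; 1× O (X1) → no; 1× N (X3) → no.
Summing the matching environments: 5 + 1 = 6 matching atoms.

6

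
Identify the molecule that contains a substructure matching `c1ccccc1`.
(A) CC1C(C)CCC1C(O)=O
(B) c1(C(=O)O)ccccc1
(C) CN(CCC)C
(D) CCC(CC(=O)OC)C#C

B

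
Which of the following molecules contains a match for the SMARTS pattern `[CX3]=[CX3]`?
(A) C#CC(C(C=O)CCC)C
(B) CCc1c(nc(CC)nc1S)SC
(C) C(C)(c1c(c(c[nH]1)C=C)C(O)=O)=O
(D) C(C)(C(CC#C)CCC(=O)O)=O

C

[CX3]=[CX3] describes a non-aromatic C=C double bond between two sp2 carbons (an alkene).
(A) has an ethynyl group (-C#CH) but the C-C bond is a triple bond, not a double bond.
(B) has an ethyl group (-CH2CH3) but its C-C bond is a single bond between CX4 carbons, not CX3=CX3.
(C) contains a vinyl group (-CH=CH2), which satisfies every atom and bond constraint.
(D) has an ethynyl group (-C#CH) but the C-C bond is a triple bond, not a double bond.
So the answer is (C).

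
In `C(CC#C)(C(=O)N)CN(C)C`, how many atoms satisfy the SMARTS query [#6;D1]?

3

Check the 11 heavy atoms by environment: 3× C (D2) → no; 2× C (D3) → no; 1× N (D3) → no; 3× C (D1) → match; 1× O (D1) → no; 1× N (D1) → no.
That gives 3 matching atoms.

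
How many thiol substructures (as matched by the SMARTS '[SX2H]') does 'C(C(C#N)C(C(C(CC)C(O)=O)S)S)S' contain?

3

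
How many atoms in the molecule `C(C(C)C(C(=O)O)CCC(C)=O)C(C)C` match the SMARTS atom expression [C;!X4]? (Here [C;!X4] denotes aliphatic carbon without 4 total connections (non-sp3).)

The query [C;!X4] means: aliphatic carbon that does not have four total connections.
Check the 15 heavy atoms by environment: 10× C (X4) → no; 2× C (X3) → match; 2× O (X1) → no; 1× O (X2) → no.
That gives 2 matching atoms.

2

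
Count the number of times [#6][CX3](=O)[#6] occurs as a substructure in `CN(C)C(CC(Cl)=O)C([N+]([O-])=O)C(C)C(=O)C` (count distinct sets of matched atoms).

[#6][CX3](=O)[#6] is the SMARTS for a ketone: a carbonyl carbon (no H) flanked by two carbons.
Exactly one fragment in the molecule meets all constraints, giving 1 match.

1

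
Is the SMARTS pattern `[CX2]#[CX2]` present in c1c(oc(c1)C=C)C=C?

No

The pattern [CX2]#[CX2] describes a carbon-carbon triple bond — an alkyne.
The closest candidate here is a vinyl group (-CH=CH2), but the C=C is a double bond; both carbons are CX3, not CX2. No other fragment satisfies the full query, so there is no match.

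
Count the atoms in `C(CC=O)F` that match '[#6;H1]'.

1

The query [#6;H1] means: any carbon bearing exactly one hydrogen.
Check the 5 heavy atoms by environment: 2× C (H2) → no; 1× C (H1) → match; 1× O (H0) → no; 1× F (H0) → no.
That gives 1 matching atom.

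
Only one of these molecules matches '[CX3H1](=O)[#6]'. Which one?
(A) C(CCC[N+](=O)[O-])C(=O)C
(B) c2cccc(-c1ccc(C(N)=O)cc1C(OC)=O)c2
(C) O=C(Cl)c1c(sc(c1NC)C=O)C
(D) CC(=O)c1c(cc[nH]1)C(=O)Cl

C

[CX3H1](=O)[#6] describes an sp2 carbon with one H, double-bonded to O and single-bonded to carbon (an aldehyde).
(A) has an acetyl/ketone group (-C(=O)CH3) but the carbonyl carbon has H0 (two carbon neighbours), not H1.
(B) has a methyl-ester group (-C(=O)OCH3) but the carbonyl carbon has H0, not H1.
(C) contains an aldehyde (-CHO), which satisfies every atom and bond constraint.
(D) has an acetyl/ketone group (-C(=O)CH3) but the carbonyl carbon has H0 (two carbon neighbours), not H1.
So the answer is (C).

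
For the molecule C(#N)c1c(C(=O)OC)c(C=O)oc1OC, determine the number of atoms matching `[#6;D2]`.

2

The query [#6;D2] means: any carbon bonded to exactly two heavy atoms.
Check the 15 heavy atoms by environment: 1× o (aromatic, D2) → no; 4× c (aromatic, D3) → no; 2× O (D2) → no; 2× C (D1) → no; 1× C (D3) → no; 2× O (D1) → no; 2× C (D2) → match; 1× N (D1) → no.
That gives 2 matching atoms.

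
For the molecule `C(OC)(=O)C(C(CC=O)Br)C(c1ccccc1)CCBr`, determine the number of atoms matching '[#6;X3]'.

8

The query [#6;X3] means: any carbon (aromatic or not) with three total connections.
Check the 20 heavy atoms by environment: 7× C (X4) → no; 2× C (X3) → match; 2× O (X1) → no; 1× O (X2) → no; 2× Br (X1) → no; 6× c (aromatic, X3) → match.
Summing the matching environments: 2 + 6 = 8 matching atoms.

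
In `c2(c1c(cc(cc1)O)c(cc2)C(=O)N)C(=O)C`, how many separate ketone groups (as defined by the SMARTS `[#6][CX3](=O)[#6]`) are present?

[#6][CX3](=O)[#6] is the SMARTS for a ketone: a carbonyl carbon (no H) flanked by two carbons.
Exactly one fragment in the molecule meets all constraints, giving 1 match.

1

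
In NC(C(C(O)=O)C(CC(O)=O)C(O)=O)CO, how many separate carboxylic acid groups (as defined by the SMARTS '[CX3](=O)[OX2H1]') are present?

3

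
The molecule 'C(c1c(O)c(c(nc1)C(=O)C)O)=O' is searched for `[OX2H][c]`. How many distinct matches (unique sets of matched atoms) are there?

[OX2H][c] is the SMARTS for a phenol: a hydroxyl oxygen attached to an aromatic carbon.
The molecule carries 2 separate instances of a hydroxyl group (-OH) meeting every constraint; each maps to a distinct set of atoms, giving 2 matches.

2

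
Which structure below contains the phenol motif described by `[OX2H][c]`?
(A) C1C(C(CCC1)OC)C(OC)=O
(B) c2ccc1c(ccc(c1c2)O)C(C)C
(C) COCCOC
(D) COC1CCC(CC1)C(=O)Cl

[OX2H][c] describes a hydroxyl oxygen attached to an aromatic carbon (a phenol).
(A) has a methoxy ether (-OCH3) but the oxygen has H0, not H1.
(B) contains a hydroxyl group (-OH), which satisfies every atom and bond constraint.
(C) has a methoxy ether (-OCH3) but the oxygen has H0, not H1.
(D) has a methoxy ether (-OCH3) but the oxygen has H0, not H1.
So the answer is (B).

B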